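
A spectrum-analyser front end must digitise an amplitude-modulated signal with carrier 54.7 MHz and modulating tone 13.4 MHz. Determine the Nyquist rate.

136.2 MHz

AM sidebands sit at fc ± fm = 41.3 MHz and 68.1 MHz.
Highest-frequency component: 68.1 MHz.
Nyquist rate = 2 × 68.1 MHz = 136.2 MHz.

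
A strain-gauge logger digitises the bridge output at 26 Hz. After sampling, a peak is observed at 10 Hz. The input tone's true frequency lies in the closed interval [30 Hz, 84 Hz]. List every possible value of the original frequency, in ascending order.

Frequencies that alias to 10 Hz are k·fs ± 10 Hz for integer k ≥ 0.
k=0: 10 Hz.
k=1: 16 Hz, 36 Hz.
k=2: 42 Hz, 62 Hz.
k=3: 68 Hz, 88 Hz.
k=4: 94 Hz, 114 Hz.
Within [30 Hz, 84 Hz]: 36 Hz, 42 Hz, 62 Hz, 68 Hz.

36 Hz, 42 Hz, 62 Hz, 68 Hz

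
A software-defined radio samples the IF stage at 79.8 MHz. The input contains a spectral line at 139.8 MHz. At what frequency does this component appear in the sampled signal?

19.8 MHz

139.8 MHz mod fs = 60 MHz.
60 MHz > fs/2 = 39.9 MHz, folds to fs − 60 MHz = 19.8 MHz.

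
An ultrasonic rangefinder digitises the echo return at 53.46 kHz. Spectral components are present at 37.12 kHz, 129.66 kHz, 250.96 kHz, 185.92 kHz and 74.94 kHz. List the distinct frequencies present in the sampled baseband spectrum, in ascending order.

16.34 kHz, 21.48 kHz, 22.74 kHz, 25.54 kHz

fs/2 = 26.73 kHz.
37.12 kHz > fs/2 = 26.73 kHz, folds to fs − 37.12 kHz = 16.34 kHz.
129.66 kHz mod fs = 22.74 kHz.
22.74 kHz ≤ fs/2 = 26.73 kHz, appears at 22.74 kHz.
250.96 kHz mod fs = 37.12 kHz.
37.12 kHz > fs/2 = 26.73 kHz, folds to fs − 37.12 kHz = 16.34 kHz.
185.92 kHz mod fs = 25.54 kHz.
25.54 kHz ≤ fs/2 = 26.73 kHz, appears at 25.54 kHz.
74.94 kHz mod fs = 21.48 kHz.
21.48 kHz ≤ fs/2 = 26.73 kHz, appears at 21.48 kHz.
Distinct values: {16.34 kHz, 21.48 kHz, 22.74 kHz, 25.54 kHz}.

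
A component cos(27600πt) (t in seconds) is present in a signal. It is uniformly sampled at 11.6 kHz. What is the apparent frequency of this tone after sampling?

ω = 27600π rad/s → f = ω/(2π) = 13800 Hz = 13.8 kHz.
13.8 kHz mod fs = 2.2 kHz.
2.2 kHz ≤ fs/2 = 5.8 kHz, appears at 2.2 kHz.

2.2 kHz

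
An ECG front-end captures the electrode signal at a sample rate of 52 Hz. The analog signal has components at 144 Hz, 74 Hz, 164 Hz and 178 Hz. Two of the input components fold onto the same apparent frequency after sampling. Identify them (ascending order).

74 Hz, 178 Hz

fs/2 = 26 Hz.
144 Hz mod fs = 40 Hz.
40 Hz > fs/2 = 26 Hz, folds to fs − 40 Hz = 12 Hz.
74 Hz mod fs = 22 Hz.
22 Hz ≤ fs/2 = 26 Hz, appears at 22 Hz.
164 Hz mod fs = 8 Hz.
8 Hz ≤ fs/2 = 26 Hz, appears at 8 Hz.
178 Hz mod fs = 22 Hz.
22 Hz ≤ fs/2 = 26 Hz, appears at 22 Hz.
74 Hz and 178 Hz both map to 22 Hz.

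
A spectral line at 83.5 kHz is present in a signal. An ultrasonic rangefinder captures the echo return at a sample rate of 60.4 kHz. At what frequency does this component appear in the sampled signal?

83.5 kHz mod fs = 23.1 kHz.
23.1 kHz ≤ fs/2 = 30.2 kHz, appears at 23.1 kHz.

23.1 kHz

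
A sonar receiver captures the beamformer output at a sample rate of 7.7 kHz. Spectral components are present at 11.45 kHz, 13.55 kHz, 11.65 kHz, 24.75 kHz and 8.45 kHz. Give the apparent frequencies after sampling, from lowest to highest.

fs/2 = 3.85 kHz.
11.45 kHz mod fs = 3.75 kHz.
3.75 kHz ≤ fs/2 = 3.85 kHz, appears at 3.75 kHz.
13.55 kHz mod fs = 5.85 kHz.
5.85 kHz > fs/2 = 3.85 kHz, folds to fs − 5.85 kHz = 1.85 kHz.
11.65 kHz mod fs = 3.95 kHz.
3.95 kHz > fs/2 = 3.85 kHz, folds to fs − 3.95 kHz = 3.75 kHz.
24.75 kHz mod fs = 1.65 kHz.
1.65 kHz ≤ fs/2 = 3.85 kHz, appears at 1.65 kHz.
8.45 kHz mod fs = 0.75 kHz.
0.75 kHz ≤ fs/2 = 3.85 kHz, appears at 0.75 kHz.
Distinct values: {0.75 kHz, 1.65 kHz, 1.85 kHz, 3.75 kHz}.

0.75 kHz, 1.65 kHz, 1.85 kHz, 3.75 kHz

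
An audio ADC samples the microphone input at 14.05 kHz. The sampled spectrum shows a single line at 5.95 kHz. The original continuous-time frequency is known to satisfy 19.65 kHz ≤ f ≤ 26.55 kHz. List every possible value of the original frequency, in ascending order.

Frequencies that alias to 5.95 kHz are k·fs ± 5.95 kHz for integer k ≥ 0.
k=0: 5.95 kHz.
k=1: 8.1 kHz, 20 kHz.
k=2: 22.15 kHz, 34.05 kHz.
k=3: 36.2 kHz, 48.1 kHz.
Within [19.65 kHz, 26.55 kHz]: 20 kHz, 22.15 kHz.

20 kHz, 22.15 kHz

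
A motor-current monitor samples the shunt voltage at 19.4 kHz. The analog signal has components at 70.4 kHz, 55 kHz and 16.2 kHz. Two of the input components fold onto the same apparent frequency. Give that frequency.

fs/2 = 9.7 kHz.
70.4 kHz mod fs = 12.2 kHz.
12.2 kHz > fs/2 = 9.7 kHz, folds to fs − 12.2 kHz = 7.2 kHz.
55 kHz mod fs = 16.2 kHz.
16.2 kHz > fs/2 = 9.7 kHz, folds to fs − 16.2 kHz = 3.2 kHz.
16.2 kHz > fs/2 = 9.7 kHz, folds to fs − 16.2 kHz = 3.2 kHz.
16.2 kHz and 55 kHz both map to 3.2 kHz.

3.2 kHz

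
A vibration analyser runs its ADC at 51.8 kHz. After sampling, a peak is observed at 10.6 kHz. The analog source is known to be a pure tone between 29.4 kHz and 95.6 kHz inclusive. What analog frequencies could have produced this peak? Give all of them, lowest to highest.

Frequencies that alias to 10.6 kHz are k·fs ± 10.6 kHz for integer k ≥ 0.
k=0: 10.6 kHz.
k=1: 41.2 kHz, 62.4 kHz.
k=2: 93 kHz, 114.2 kHz.
k=3: 144.8 kHz, 166 kHz.
Within [29.4 kHz, 95.6 kHz]: 41.2 kHz, 62.4 kHz, 93 kHz.

41.2 kHz, 62.4 kHz, 93 kHz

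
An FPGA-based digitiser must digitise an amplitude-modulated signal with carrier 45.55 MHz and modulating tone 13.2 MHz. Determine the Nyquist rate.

AM sidebands sit at fc ± fm = 32.35 MHz and 58.75 MHz.
Highest-frequency component: 58.75 MHz.
Nyquist rate = 2 × 58.75 MHz = 117.5 MHz.

117.5 MHz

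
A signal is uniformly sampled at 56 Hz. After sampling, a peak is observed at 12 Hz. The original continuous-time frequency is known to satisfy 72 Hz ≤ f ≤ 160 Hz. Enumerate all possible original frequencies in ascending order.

Frequencies that alias to 12 Hz are k·fs ± 12 Hz for integer k ≥ 0.
k=0: 12 Hz.
k=1: 44 Hz, 68 Hz.
k=2: 100 Hz, 124 Hz.
k=3: 156 Hz, 180 Hz.
k=4: 212 Hz, 236 Hz.
Within [72 Hz, 160 Hz]: 100 Hz, 124 Hz, 156 Hz.

100 Hz, 124 Hz, 156 Hz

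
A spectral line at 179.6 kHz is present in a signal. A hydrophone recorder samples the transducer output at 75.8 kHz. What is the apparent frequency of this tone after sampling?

28 kHz

179.6 kHz mod fs = 28 kHz.
28 kHz ≤ fs/2 = 37.9 kHz, appears at 28 kHz.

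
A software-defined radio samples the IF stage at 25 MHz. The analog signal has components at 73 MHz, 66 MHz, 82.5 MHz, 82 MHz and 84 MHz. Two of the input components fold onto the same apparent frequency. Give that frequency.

fs/2 = 12.5 MHz.
73 MHz mod fs = 23 MHz.
23 MHz > fs/2 = 12.5 MHz, folds to fs − 23 MHz = 2 MHz.
66 MHz mod fs = 16 MHz.
16 MHz > fs/2 = 12.5 MHz, folds to fs − 16 MHz = 9 MHz.
82.5 MHz mod fs = 7.5 MHz.
7.5 MHz ≤ fs/2 = 12.5 MHz, appears at 7.5 MHz.
82 MHz mod fs = 7 MHz.
7 MHz ≤ fs/2 = 12.5 MHz, appears at 7 MHz.
84 MHz mod fs = 9 MHz.
9 MHz ≤ fs/2 = 12.5 MHz, appears at 9 MHz.
66 MHz and 84 MHz both map to 9 MHz.

9 MHz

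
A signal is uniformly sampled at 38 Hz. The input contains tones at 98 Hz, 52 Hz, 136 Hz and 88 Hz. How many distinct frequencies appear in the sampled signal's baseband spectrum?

3

fs/2 = 19 Hz.
98 Hz mod fs = 22 Hz.
22 Hz > fs/2 = 19 Hz, folds to fs − 22 Hz = 16 Hz.
52 Hz mod fs = 14 Hz.
14 Hz ≤ fs/2 = 19 Hz, appears at 14 Hz.
136 Hz mod fs = 22 Hz.
22 Hz > fs/2 = 19 Hz, folds to fs − 22 Hz = 16 Hz.
88 Hz mod fs = 12 Hz.
12 Hz ≤ fs/2 = 19 Hz, appears at 12 Hz.
Distinct values: {12 Hz, 14 Hz, 16 Hz} → 3.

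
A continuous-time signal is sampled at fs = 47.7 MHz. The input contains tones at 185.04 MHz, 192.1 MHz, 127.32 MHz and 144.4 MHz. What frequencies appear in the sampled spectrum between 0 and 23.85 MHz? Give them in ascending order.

1.3 MHz, 5.76 MHz, 15.78 MHz

fs/2 = 23.85 MHz.
185.04 MHz mod fs = 41.94 MHz.
41.94 MHz > fs/2 = 23.85 MHz, folds to fs − 41.94 MHz = 5.76 MHz.
192.1 MHz mod fs = 1.3 MHz.
1.3 MHz ≤ fs/2 = 23.85 MHz, appears at 1.3 MHz.
127.32 MHz mod fs = 31.92 MHz.
31.92 MHz > fs/2 = 23.85 MHz, folds to fs − 31.92 MHz = 15.78 MHz.
144.4 MHz mod fs = 1.3 MHz.
1.3 MHz ≤ fs/2 = 23.85 MHz, appears at 1.3 MHz.
Distinct values: {1.3 MHz, 5.76 MHz, 15.78 MHz}.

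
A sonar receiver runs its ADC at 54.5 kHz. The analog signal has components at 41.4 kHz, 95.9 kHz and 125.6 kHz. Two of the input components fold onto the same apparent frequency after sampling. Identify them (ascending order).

fs/2 = 27.25 kHz.
41.4 kHz > fs/2 = 27.25 kHz, folds to fs − 41.4 kHz = 13.1 kHz.
95.9 kHz mod fs = 41.4 kHz.
41.4 kHz > fs/2 = 27.25 kHz, folds to fs − 41.4 kHz = 13.1 kHz.
125.6 kHz mod fs = 16.6 kHz.
16.6 kHz ≤ fs/2 = 27.25 kHz, appears at 16.6 kHz.
41.4 kHz and 95.9 kHz both map to 13.1 kHz.

41.4 kHz, 95.9 kHz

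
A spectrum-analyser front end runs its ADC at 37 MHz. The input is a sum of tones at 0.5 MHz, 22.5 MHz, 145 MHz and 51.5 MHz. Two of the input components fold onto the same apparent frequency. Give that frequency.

fs/2 = 18.5 MHz.
0.5 MHz ≤ fs/2 = 18.5 MHz, passes unchanged.
22.5 MHz > fs/2 = 18.5 MHz, folds to fs − 22.5 MHz = 14.5 MHz.
145 MHz mod fs = 34 MHz.
34 MHz > fs/2 = 18.5 MHz, folds to fs − 34 MHz = 3 MHz.
51.5 MHz mod fs = 14.5 MHz.
14.5 MHz ≤ fs/2 = 18.5 MHz, appears at 14.5 MHz.
22.5 MHz and 51.5 MHz both map to 14.5 MHz.

14.5 MHz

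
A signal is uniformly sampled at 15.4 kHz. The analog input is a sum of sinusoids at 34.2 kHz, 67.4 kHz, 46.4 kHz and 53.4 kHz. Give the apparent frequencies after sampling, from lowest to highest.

fs/2 = 7.7 kHz.
34.2 kHz mod fs = 3.4 kHz.
3.4 kHz ≤ fs/2 = 7.7 kHz, appears at 3.4 kHz.
67.4 kHz mod fs = 5.8 kHz.
5.8 kHz ≤ fs/2 = 7.7 kHz, appears at 5.8 kHz.
46.4 kHz mod fs = 0.2 kHz.
0.2 kHz ≤ fs/2 = 7.7 kHz, appears at 0.2 kHz.
53.4 kHz mod fs = 7.2 kHz.
7.2 kHz ≤ fs/2 = 7.7 kHz, appears at 7.2 kHz.
Distinct values: {0.2 kHz, 3.4 kHz, 5.8 kHz, 7.2 kHz}.

0.2 kHz, 3.4 kHz, 5.8 kHz, 7.2 kHz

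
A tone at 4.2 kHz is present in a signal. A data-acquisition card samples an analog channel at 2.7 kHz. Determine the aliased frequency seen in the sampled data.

1.2 kHz

4.2 kHz mod fs = 1.5 kHz.
1.5 kHz > fs/2 = 1.35 kHz, folds to fs − 1.5 kHz = 1.2 kHz.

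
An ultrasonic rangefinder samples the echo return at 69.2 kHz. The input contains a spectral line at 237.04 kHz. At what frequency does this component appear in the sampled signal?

29.44 kHz

237.04 kHz mod fs = 29.44 kHz.
29.44 kHz ≤ fs/2 = 34.6 kHz, appears at 29.44 kHz.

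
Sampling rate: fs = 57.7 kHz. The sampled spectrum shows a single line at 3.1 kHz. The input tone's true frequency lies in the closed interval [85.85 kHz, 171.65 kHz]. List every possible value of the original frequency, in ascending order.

112.3 kHz, 118.5 kHz, 170 kHz

Frequencies that alias to 3.1 kHz are k·fs ± 3.1 kHz for integer k ≥ 0.
k=0: 3.1 kHz.
k=1: 54.6 kHz, 60.8 kHz.
k=2: 112.3 kHz, 118.5 kHz.
k=3: 170 kHz, 176.2 kHz.
k=4: 227.7 kHz, 233.9 kHz.
Within [85.85 kHz, 171.65 kHz]: 112.3 kHz, 118.5 kHz, 170 kHz.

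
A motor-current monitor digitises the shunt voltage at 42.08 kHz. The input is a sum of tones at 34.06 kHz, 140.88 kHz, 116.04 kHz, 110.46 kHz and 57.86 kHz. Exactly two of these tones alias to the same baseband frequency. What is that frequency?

fs/2 = 21.04 kHz.
34.06 kHz > fs/2 = 21.04 kHz, folds to fs − 34.06 kHz = 8.02 kHz.
140.88 kHz mod fs = 14.64 kHz.
14.64 kHz ≤ fs/2 = 21.04 kHz, appears at 14.64 kHz.
116.04 kHz mod fs = 31.88 kHz.
31.88 kHz > fs/2 = 21.04 kHz, folds to fs − 31.88 kHz = 10.2 kHz.
110.46 kHz mod fs = 26.3 kHz.
26.3 kHz > fs/2 = 21.04 kHz, folds to fs − 26.3 kHz = 15.78 kHz.
57.86 kHz mod fs = 15.78 kHz.
15.78 kHz ≤ fs/2 = 21.04 kHz, appears at 15.78 kHz.
57.86 kHz and 110.46 kHz both map to 15.78 kHz.

15.78 kHz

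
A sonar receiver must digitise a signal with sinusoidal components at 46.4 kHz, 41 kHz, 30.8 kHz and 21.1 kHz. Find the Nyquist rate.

Highest-frequency component: 46.4 kHz.
Nyquist rate = 2 × 46.4 kHz = 92.8 kHz.

92.8 kHz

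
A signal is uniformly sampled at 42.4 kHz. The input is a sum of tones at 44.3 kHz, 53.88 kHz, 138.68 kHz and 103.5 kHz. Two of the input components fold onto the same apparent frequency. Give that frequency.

fs/2 = 21.2 kHz.
44.3 kHz mod fs = 1.9 kHz.
1.9 kHz ≤ fs/2 = 21.2 kHz, appears at 1.9 kHz.
53.88 kHz mod fs = 11.48 kHz.
11.48 kHz ≤ fs/2 = 21.2 kHz, appears at 11.48 kHz.
138.68 kHz mod fs = 11.48 kHz.
11.48 kHz ≤ fs/2 = 21.2 kHz, appears at 11.48 kHz.
103.5 kHz mod fs = 18.7 kHz.
18.7 kHz ≤ fs/2 = 21.2 kHz, appears at 18.7 kHz.
53.88 kHz and 138.68 kHz both map to 11.48 kHz.

11.48 kHz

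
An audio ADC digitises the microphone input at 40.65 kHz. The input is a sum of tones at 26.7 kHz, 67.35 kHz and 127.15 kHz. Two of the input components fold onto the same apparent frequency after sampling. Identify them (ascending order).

26.7 kHz, 67.35 kHz

fs/2 = 20.325 kHz.
26.7 kHz > fs/2 = 20.325 kHz, folds to fs − 26.7 kHz = 13.95 kHz.
67.35 kHz mod fs = 26.7 kHz.
26.7 kHz > fs/2 = 20.325 kHz, folds to fs − 26.7 kHz = 13.95 kHz.
127.15 kHz mod fs = 5.2 kHz.
5.2 kHz ≤ fs/2 = 20.325 kHz, appears at 5.2 kHz.
26.7 kHz and 67.35 kHz both map to 13.95 kHz.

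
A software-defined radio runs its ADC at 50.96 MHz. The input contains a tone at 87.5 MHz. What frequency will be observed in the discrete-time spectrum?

14.42 MHz

87.5 MHz mod fs = 36.54 MHz.
36.54 MHz > fs/2 = 25.48 MHz, folds to fs − 36.54 MHz = 14.42 MHz.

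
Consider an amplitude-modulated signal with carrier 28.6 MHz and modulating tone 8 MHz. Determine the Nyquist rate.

73.2 MHz

AM sidebands sit at fc ± fm = 20.6 MHz and 36.6 MHz.
Highest-frequency component: 36.6 MHz.
Nyquist rate = 2 × 36.6 MHz = 73.2 MHz.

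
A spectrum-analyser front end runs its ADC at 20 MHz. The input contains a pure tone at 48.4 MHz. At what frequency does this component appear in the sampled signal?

8.4 MHz

48.4 MHz mod fs = 8.4 MHz.
8.4 MHz ≤ fs/2 = 10 MHz, appears at 8.4 MHz.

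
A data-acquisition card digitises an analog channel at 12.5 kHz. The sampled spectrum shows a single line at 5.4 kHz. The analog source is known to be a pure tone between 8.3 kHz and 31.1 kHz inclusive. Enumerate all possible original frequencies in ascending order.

Frequencies that alias to 5.4 kHz are k·fs ± 5.4 kHz for integer k ≥ 0.
k=0: 5.4 kHz.
k=1: 7.1 kHz, 17.9 kHz.
k=2: 19.6 kHz, 30.4 kHz.
k=3: 32.1 kHz, 42.9 kHz.
Within [8.3 kHz, 31.1 kHz]: 17.9 kHz, 19.6 kHz, 30.4 kHz.

17.9 kHz, 19.6 kHz, 30.4 kHz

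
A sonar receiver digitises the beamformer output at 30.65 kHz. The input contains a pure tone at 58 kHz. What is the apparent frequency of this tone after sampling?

58 kHz mod fs = 27.35 kHz.
27.35 kHz > fs/2 = 15.325 kHz, folds to fs − 27.35 kHz = 3.3 kHz.

3.3 kHz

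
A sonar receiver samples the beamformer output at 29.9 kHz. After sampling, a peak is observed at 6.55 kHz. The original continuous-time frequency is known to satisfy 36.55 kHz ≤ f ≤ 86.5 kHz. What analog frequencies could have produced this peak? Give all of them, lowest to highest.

53.25 kHz, 66.35 kHz, 83.15 kHz

Frequencies that alias to 6.55 kHz are k·fs ± 6.55 kHz for integer k ≥ 0.
k=0: 6.55 kHz.
k=1: 23.35 kHz, 36.45 kHz.
k=2: 53.25 kHz, 66.35 kHz.
k=3: 83.15 kHz, 96.25 kHz.
k=4: 113.05 kHz, 126.15 kHz.
Within [36.55 kHz, 86.5 kHz]: 53.25 kHz, 66.35 kHz, 83.15 kHz.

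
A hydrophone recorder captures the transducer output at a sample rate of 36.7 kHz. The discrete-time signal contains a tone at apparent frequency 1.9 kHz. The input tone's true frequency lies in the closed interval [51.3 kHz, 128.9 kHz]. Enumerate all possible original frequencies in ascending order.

Frequencies that alias to 1.9 kHz are k·fs ± 1.9 kHz for integer k ≥ 0.
k=0: 1.9 kHz.
k=1: 34.8 kHz, 38.6 kHz.
k=2: 71.5 kHz, 75.3 kHz.
k=3: 108.2 kHz, 112 kHz.
k=4: 144.9 kHz, 148.7 kHz.
Within [51.3 kHz, 128.9 kHz]: 71.5 kHz, 75.3 kHz, 108.2 kHz, 112 kHz.

71.5 kHz, 75.3 kHz, 108.2 kHz, 112 kHz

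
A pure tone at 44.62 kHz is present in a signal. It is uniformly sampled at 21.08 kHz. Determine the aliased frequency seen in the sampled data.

44.62 kHz mod fs = 2.46 kHz.
2.46 kHz ≤ fs/2 = 10.54 kHz, appears at 2.46 kHz.

2.46 kHz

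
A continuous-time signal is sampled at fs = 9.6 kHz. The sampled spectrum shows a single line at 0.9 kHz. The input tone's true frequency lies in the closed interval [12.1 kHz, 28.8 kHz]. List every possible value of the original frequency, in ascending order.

Frequencies that alias to 0.9 kHz are k·fs ± 0.9 kHz for integer k ≥ 0.
k=0: 0.9 kHz.
k=1: 8.7 kHz, 10.5 kHz.
k=2: 18.3 kHz, 20.1 kHz.
k=3: 27.9 kHz, 29.7 kHz.
k=4: 37.5 kHz, 39.3 kHz.
Within [12.1 kHz, 28.8 kHz]: 18.3 kHz, 20.1 kHz, 27.9 kHz.

18.3 kHz, 20.1 kHz, 27.9 kHz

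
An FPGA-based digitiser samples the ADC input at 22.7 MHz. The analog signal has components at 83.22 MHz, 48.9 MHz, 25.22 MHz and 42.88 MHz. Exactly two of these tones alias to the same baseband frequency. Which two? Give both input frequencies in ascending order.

25.22 MHz, 42.88 MHz

fs/2 = 11.35 MHz.
83.22 MHz mod fs = 15.12 MHz.
15.12 MHz > fs/2 = 11.35 MHz, folds to fs − 15.12 MHz = 7.58 MHz.
48.9 MHz mod fs = 3.5 MHz.
3.5 MHz ≤ fs/2 = 11.35 MHz, appears at 3.5 MHz.
25.22 MHz mod fs = 2.52 MHz.
2.52 MHz ≤ fs/2 = 11.35 MHz, appears at 2.52 MHz.
42.88 MHz mod fs = 20.18 MHz.
20.18 MHz > fs/2 = 11.35 MHz, folds to fs − 20.18 MHz = 2.52 MHz.
25.22 MHz and 42.88 MHz both map to 2.52 MHz.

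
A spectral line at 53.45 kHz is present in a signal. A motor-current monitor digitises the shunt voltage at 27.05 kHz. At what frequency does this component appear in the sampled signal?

53.45 kHz mod fs = 26.4 kHz.
26.4 kHz > fs/2 = 13.525 kHz, folds to fs − 26.4 kHz = 0.65 kHz.

0.65 kHz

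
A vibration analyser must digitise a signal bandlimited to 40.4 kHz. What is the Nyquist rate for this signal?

Nyquist rate = 2 × 40.4 kHz = 80.8 kHz.

80.8 kHz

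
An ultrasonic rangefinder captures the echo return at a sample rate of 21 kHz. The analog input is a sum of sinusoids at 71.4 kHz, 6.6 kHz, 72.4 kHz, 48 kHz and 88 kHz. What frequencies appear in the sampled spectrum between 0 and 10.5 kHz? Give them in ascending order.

4 kHz, 6 kHz, 6.6 kHz, 8.4 kHz, 9.4 kHz

fs/2 = 10.5 kHz.
71.4 kHz mod fs = 8.4 kHz.
8.4 kHz ≤ fs/2 = 10.5 kHz, appears at 8.4 kHz.
6.6 kHz ≤ fs/2 = 10.5 kHz, passes unchanged.
72.4 kHz mod fs = 9.4 kHz.
9.4 kHz ≤ fs/2 = 10.5 kHz, appears at 9.4 kHz.
48 kHz mod fs = 6 kHz.
6 kHz ≤ fs/2 = 10.5 kHz, appears at 6 kHz.
88 kHz mod fs = 4 kHz.
4 kHz ≤ fs/2 = 10.5 kHz, appears at 4 kHz.
Distinct values: {4 kHz, 6 kHz, 6.6 kHz, 8.4 kHz, 9.4 kHz}.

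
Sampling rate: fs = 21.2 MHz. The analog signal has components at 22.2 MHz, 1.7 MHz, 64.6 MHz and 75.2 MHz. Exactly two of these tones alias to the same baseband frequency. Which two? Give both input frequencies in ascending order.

fs/2 = 10.6 MHz.
22.2 MHz mod fs = 1 MHz.
1 MHz ≤ fs/2 = 10.6 MHz, appears at 1 MHz.
1.7 MHz ≤ fs/2 = 10.6 MHz, passes unchanged.
64.6 MHz mod fs = 1 MHz.
1 MHz ≤ fs/2 = 10.6 MHz, appears at 1 MHz.
75.2 MHz mod fs = 11.6 MHz.
11.6 MHz > fs/2 = 10.6 MHz, folds to fs − 11.6 MHz = 9.6 MHz.
22.2 MHz and 64.6 MHz both map to 1 MHz.

22.2 MHz, 64.6 MHz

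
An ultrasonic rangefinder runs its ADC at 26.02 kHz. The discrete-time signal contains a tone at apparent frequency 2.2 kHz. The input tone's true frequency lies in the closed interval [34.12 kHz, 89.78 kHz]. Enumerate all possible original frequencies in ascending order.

Frequencies that alias to 2.2 kHz are k·fs ± 2.2 kHz for integer k ≥ 0.
k=0: 2.2 kHz.
k=1: 23.82 kHz, 28.22 kHz.
k=2: 49.84 kHz, 54.24 kHz.
k=3: 75.86 kHz, 80.26 kHz.
k=4: 101.88 kHz, 106.28 kHz.
Within [34.12 kHz, 89.78 kHz]: 49.84 kHz, 54.24 kHz, 75.86 kHz, 80.26 kHz.

49.84 kHz, 54.24 kHz, 75.86 kHz, 80.26 kHz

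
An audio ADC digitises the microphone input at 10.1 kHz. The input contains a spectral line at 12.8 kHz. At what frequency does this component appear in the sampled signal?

2.7 kHz

12.8 kHz mod fs = 2.7 kHz.
2.7 kHz ≤ fs/2 = 5.05 kHz, appears at 2.7 kHz.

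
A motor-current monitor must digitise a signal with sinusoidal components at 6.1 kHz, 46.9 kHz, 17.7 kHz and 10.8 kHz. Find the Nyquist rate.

93.8 kHz

Highest-frequency component: 46.9 kHz.
Nyquist rate = 2 × 46.9 kHz = 93.8 kHz.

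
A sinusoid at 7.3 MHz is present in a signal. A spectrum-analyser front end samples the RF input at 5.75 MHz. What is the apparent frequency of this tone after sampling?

7.3 MHz mod fs = 1.55 MHz.
1.55 MHz ≤ fs/2 = 2.875 MHz, appears at 1.55 MHz.

1.55 MHz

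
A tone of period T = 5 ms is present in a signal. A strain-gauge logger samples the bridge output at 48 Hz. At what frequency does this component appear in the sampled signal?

T = 5 ms → f = 1/T = 200 Hz.
200 Hz mod fs = 8 Hz.
8 Hz ≤ fs/2 = 24 Hz, appears at 8 Hz.

8 Hz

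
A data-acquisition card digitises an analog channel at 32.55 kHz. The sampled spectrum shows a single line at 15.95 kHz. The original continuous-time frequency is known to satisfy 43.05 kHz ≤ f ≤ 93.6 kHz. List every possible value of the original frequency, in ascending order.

Frequencies that alias to 15.95 kHz are k·fs ± 15.95 kHz for integer k ≥ 0.
k=0: 15.95 kHz.
k=1: 16.6 kHz, 48.5 kHz.
k=2: 49.15 kHz, 81.05 kHz.
k=3: 81.7 kHz, 113.6 kHz.
k=4: 114.25 kHz, 146.15 kHz.
Within [43.05 kHz, 93.6 kHz]: 48.5 kHz, 49.15 kHz, 81.05 kHz, 81.7 kHz.

48.5 kHz, 49.15 kHz, 81.05 kHz, 81.7 kHz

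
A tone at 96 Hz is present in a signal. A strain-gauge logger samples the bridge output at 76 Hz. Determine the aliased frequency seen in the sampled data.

20 Hz

96 Hz mod fs = 20 Hz.
20 Hz ≤ fs/2 = 38 Hz, appears at 20 Hz.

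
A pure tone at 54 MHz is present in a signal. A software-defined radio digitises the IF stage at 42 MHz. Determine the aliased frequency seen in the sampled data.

12 MHz

54 MHz mod fs = 12 MHz.
12 MHz ≤ fs/2 = 21 MHz, appears at 12 MHz.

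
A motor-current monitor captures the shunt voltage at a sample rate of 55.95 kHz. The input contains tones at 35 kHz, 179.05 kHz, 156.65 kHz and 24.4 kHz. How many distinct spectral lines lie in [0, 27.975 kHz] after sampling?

fs/2 = 27.975 kHz.
35 kHz > fs/2 = 27.975 kHz, folds to fs − 35 kHz = 20.95 kHz.
179.05 kHz mod fs = 11.2 kHz.
11.2 kHz ≤ fs/2 = 27.975 kHz, appears at 11.2 kHz.
156.65 kHz mod fs = 44.75 kHz.
44.75 kHz > fs/2 = 27.975 kHz, folds to fs − 44.75 kHz = 11.2 kHz.
24.4 kHz ≤ fs/2 = 27.975 kHz, passes unchanged.
Distinct values: {11.2 kHz, 20.95 kHz, 24.4 kHz} → 3.

3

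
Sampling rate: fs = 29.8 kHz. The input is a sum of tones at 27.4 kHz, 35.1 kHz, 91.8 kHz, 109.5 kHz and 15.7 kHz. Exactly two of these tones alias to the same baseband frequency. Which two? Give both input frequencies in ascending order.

fs/2 = 14.9 kHz.
27.4 kHz > fs/2 = 14.9 kHz, folds to fs − 27.4 kHz = 2.4 kHz.
35.1 kHz mod fs = 5.3 kHz.
5.3 kHz ≤ fs/2 = 14.9 kHz, appears at 5.3 kHz.
91.8 kHz mod fs = 2.4 kHz.
2.4 kHz ≤ fs/2 = 14.9 kHz, appears at 2.4 kHz.
109.5 kHz mod fs = 20.1 kHz.
20.1 kHz > fs/2 = 14.9 kHz, folds to fs − 20.1 kHz = 9.7 kHz.
15.7 kHz > fs/2 = 14.9 kHz, folds to fs − 15.7 kHz = 14.1 kHz.
27.4 kHz and 91.8 kHz both map to 2.4 kHz.

27.4 kHz, 91.8 kHz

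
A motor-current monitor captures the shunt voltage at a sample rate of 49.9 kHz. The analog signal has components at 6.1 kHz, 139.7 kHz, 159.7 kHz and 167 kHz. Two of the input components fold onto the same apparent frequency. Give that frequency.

10 kHz

fs/2 = 24.95 kHz.
6.1 kHz ≤ fs/2 = 24.95 kHz, passes unchanged.
139.7 kHz mod fs = 39.9 kHz.
39.9 kHz > fs/2 = 24.95 kHz, folds to fs − 39.9 kHz = 10 kHz.
159.7 kHz mod fs = 10 kHz.
10 kHz ≤ fs/2 = 24.95 kHz, appears at 10 kHz.
167 kHz mod fs = 17.3 kHz.
17.3 kHz ≤ fs/2 = 24.95 kHz, appears at 17.3 kHz.
139.7 kHz and 159.7 kHz both map to 10 kHz.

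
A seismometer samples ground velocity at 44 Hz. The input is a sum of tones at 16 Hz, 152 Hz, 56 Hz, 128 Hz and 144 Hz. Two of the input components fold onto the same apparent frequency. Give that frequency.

12 Hz

fs/2 = 22 Hz.
16 Hz ≤ fs/2 = 22 Hz, passes unchanged.
152 Hz mod fs = 20 Hz.
20 Hz ≤ fs/2 = 22 Hz, appears at 20 Hz.
56 Hz mod fs = 12 Hz.
12 Hz ≤ fs/2 = 22 Hz, appears at 12 Hz.
128 Hz mod fs = 40 Hz.
40 Hz > fs/2 = 22 Hz, folds to fs − 40 Hz = 4 Hz.
144 Hz mod fs = 12 Hz.
12 Hz ≤ fs/2 = 22 Hz, appears at 12 Hz.
56 Hz and 144 Hz both map to 12 Hz.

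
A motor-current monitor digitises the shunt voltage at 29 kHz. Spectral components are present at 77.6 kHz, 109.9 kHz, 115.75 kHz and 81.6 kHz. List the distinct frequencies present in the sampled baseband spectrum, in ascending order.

fs/2 = 14.5 kHz.
77.6 kHz mod fs = 19.6 kHz.
19.6 kHz > fs/2 = 14.5 kHz, folds to fs − 19.6 kHz = 9.4 kHz.
109.9 kHz mod fs = 22.9 kHz.
22.9 kHz > fs/2 = 14.5 kHz, folds to fs − 22.9 kHz = 6.1 kHz.
115.75 kHz mod fs = 28.75 kHz.
28.75 kHz > fs/2 = 14.5 kHz, folds to fs − 28.75 kHz = 0.25 kHz.
81.6 kHz mod fs = 23.6 kHz.
23.6 kHz > fs/2 = 14.5 kHz, folds to fs − 23.6 kHz = 5.4 kHz.
Distinct values: {0.25 kHz, 5.4 kHz, 6.1 kHz, 9.4 kHz}.

0.25 kHz, 5.4 kHz, 6.1 kHz, 9.4 kHz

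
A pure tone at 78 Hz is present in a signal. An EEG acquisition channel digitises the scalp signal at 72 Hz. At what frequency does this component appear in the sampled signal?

6 Hz

78 Hz mod fs = 6 Hz.
6 Hz ≤ fs/2 = 36 Hz, appears at 6 Hz.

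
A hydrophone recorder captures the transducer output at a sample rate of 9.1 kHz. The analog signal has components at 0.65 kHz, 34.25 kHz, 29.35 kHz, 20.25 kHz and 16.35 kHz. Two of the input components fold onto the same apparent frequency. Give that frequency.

2.05 kHz

fs/2 = 4.55 kHz.
0.65 kHz ≤ fs/2 = 4.55 kHz, passes unchanged.
34.25 kHz mod fs = 6.95 kHz.
6.95 kHz > fs/2 = 4.55 kHz, folds to fs − 6.95 kHz = 2.15 kHz.
29.35 kHz mod fs = 2.05 kHz.
2.05 kHz ≤ fs/2 = 4.55 kHz, appears at 2.05 kHz.
20.25 kHz mod fs = 2.05 kHz.
2.05 kHz ≤ fs/2 = 4.55 kHz, appears at 2.05 kHz.
16.35 kHz mod fs = 7.25 kHz.
7.25 kHz > fs/2 = 4.55 kHz, folds to fs − 7.25 kHz = 1.85 kHz.
20.25 kHz and 29.35 kHz both map to 2.05 kHz.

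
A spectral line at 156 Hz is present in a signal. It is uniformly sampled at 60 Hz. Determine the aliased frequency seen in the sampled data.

156 Hz mod fs = 36 Hz.
36 Hz > fs/2 = 30 Hz, folds to fs − 36 Hz = 24 Hz.

24 Hz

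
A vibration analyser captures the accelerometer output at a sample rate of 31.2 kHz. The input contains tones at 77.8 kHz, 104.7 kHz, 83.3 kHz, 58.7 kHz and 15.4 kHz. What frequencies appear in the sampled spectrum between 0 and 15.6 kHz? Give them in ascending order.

3.7 kHz, 10.3 kHz, 11.1 kHz, 15.4 kHz

fs/2 = 15.6 kHz.
77.8 kHz mod fs = 15.4 kHz.
15.4 kHz ≤ fs/2 = 15.6 kHz, appears at 15.4 kHz.
104.7 kHz mod fs = 11.1 kHz.
11.1 kHz ≤ fs/2 = 15.6 kHz, appears at 11.1 kHz.
83.3 kHz mod fs = 20.9 kHz.
20.9 kHz > fs/2 = 15.6 kHz, folds to fs − 20.9 kHz = 10.3 kHz.
58.7 kHz mod fs = 27.5 kHz.
27.5 kHz > fs/2 = 15.6 kHz, folds to fs − 27.5 kHz = 3.7 kHz.
15.4 kHz ≤ fs/2 = 15.6 kHz, passes unchanged.
Distinct values: {3.7 kHz, 10.3 kHz, 11.1 kHz, 15.4 kHz}.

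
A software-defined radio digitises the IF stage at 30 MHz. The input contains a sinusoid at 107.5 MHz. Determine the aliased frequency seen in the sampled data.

107.5 MHz mod fs = 17.5 MHz.
17.5 MHz > fs/2 = 15 MHz, folds to fs − 17.5 MHz = 12.5 MHz.

12.5 MHz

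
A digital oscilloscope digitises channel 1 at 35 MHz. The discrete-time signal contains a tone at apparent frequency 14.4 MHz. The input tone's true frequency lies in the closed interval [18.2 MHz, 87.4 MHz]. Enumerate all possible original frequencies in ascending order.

20.6 MHz, 49.4 MHz, 55.6 MHz, 84.4 MHz

Frequencies that alias to 14.4 MHz are k·fs ± 14.4 MHz for integer k ≥ 0.
k=0: 14.4 MHz.
k=1: 20.6 MHz, 49.4 MHz.
k=2: 55.6 MHz, 84.4 MHz.
k=3: 90.6 MHz, 119.4 MHz.
Within [18.2 MHz, 87.4 MHz]: 20.6 MHz, 49.4 MHz, 55.6 MHz, 84.4 MHz.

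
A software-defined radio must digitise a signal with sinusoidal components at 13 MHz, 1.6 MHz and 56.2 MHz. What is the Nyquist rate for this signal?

Highest-frequency component: 56.2 MHz.
Nyquist rate = 2 × 56.2 MHz = 112.4 MHz.

112.4 MHz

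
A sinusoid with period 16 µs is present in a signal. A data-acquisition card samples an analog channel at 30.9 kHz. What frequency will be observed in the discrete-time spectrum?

0.7 kHz

T = 16 µs → f = 1/T = 62.5 kHz.
62.5 kHz mod fs = 0.7 kHz.
0.7 kHz ≤ fs/2 = 15.45 kHz, appears at 0.7 kHz.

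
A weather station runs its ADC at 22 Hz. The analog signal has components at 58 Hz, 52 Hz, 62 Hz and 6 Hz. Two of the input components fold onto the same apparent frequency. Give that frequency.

fs/2 = 11 Hz.
58 Hz mod fs = 14 Hz.
14 Hz > fs/2 = 11 Hz, folds to fs − 14 Hz = 8 Hz.
52 Hz mod fs = 8 Hz.
8 Hz ≤ fs/2 = 11 Hz, appears at 8 Hz.
62 Hz mod fs = 18 Hz.
18 Hz > fs/2 = 11 Hz, folds to fs − 18 Hz = 4 Hz.
6 Hz ≤ fs/2 = 11 Hz, passes unchanged.
52 Hz and 58 Hz both map to 8 Hz.

8 Hz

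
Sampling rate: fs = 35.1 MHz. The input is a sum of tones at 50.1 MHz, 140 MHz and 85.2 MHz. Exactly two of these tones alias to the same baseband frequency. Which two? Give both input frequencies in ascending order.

50.1 MHz, 85.2 MHz

fs/2 = 17.55 MHz.
50.1 MHz mod fs = 15 MHz.
15 MHz ≤ fs/2 = 17.55 MHz, appears at 15 MHz.
140 MHz mod fs = 34.7 MHz.
34.7 MHz > fs/2 = 17.55 MHz, folds to fs − 34.7 MHz = 0.4 MHz.
85.2 MHz mod fs = 15 MHz.
15 MHz ≤ fs/2 = 17.55 MHz, appears at 15 MHz.
50.1 MHz and 85.2 MHz both map to 15 MHz.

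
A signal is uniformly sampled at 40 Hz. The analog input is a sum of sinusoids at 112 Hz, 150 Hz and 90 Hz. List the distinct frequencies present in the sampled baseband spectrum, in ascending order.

8 Hz, 10 Hz

fs/2 = 20 Hz.
112 Hz mod fs = 32 Hz.
32 Hz > fs/2 = 20 Hz, folds to fs − 32 Hz = 8 Hz.
150 Hz mod fs = 30 Hz.
30 Hz > fs/2 = 20 Hz, folds to fs − 30 Hz = 10 Hz.
90 Hz mod fs = 10 Hz.
10 Hz ≤ fs/2 = 20 Hz, appears at 10 Hz.
Distinct values: {8 Hz, 10 Hz}.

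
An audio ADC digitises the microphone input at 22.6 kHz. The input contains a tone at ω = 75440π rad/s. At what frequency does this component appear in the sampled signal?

ω = 75440π rad/s → f = ω/(2π) = 37720 Hz = 37.72 kHz.
37.72 kHz mod fs = 15.12 kHz.
15.12 kHz > fs/2 = 11.3 kHz, folds to fs − 15.12 kHz = 7.48 kHz.

7.48 kHz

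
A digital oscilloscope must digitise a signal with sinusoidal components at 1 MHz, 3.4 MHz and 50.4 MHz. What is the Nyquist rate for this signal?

100.8 MHz

Highest-frequency component: 50.4 MHz.
Nyquist rate = 2 × 50.4 MHz = 100.8 MHz.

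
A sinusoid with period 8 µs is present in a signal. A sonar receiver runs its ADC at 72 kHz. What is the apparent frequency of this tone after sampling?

T = 8 µs → f = 1/T = 125 kHz.
125 kHz mod fs = 53 kHz.
53 kHz > fs/2 = 36 kHz, folds to fs − 53 kHz = 19 kHz.

19 kHz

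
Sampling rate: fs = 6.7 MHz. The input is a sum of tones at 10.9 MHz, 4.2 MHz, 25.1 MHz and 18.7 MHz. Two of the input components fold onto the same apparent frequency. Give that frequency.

fs/2 = 3.35 MHz.
10.9 MHz mod fs = 4.2 MHz.
4.2 MHz > fs/2 = 3.35 MHz, folds to fs − 4.2 MHz = 2.5 MHz.
4.2 MHz > fs/2 = 3.35 MHz, folds to fs − 4.2 MHz = 2.5 MHz.
25.1 MHz mod fs = 5 MHz.
5 MHz > fs/2 = 3.35 MHz, folds to fs − 5 MHz = 1.7 MHz.
18.7 MHz mod fs = 5.3 MHz.
5.3 MHz > fs/2 = 3.35 MHz, folds to fs − 5.3 MHz = 1.4 MHz.
4.2 MHz and 10.9 MHz both map to 2.5 MHz.

2.5 MHz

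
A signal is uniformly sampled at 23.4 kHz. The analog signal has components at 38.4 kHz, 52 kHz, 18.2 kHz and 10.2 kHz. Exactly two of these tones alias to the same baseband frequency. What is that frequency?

5.2 kHz

fs/2 = 11.7 kHz.
38.4 kHz mod fs = 15 kHz.
15 kHz > fs/2 = 11.7 kHz, folds to fs − 15 kHz = 8.4 kHz.
52 kHz mod fs = 5.2 kHz.
5.2 kHz ≤ fs/2 = 11.7 kHz, appears at 5.2 kHz.
18.2 kHz > fs/2 = 11.7 kHz, folds to fs − 18.2 kHz = 5.2 kHz.
10.2 kHz ≤ fs/2 = 11.7 kHz, passes unchanged.
18.2 kHz and 52 kHz both map to 5.2 kHz.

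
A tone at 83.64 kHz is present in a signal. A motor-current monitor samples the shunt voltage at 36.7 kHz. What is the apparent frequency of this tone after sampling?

10.24 kHz

83.64 kHz mod fs = 10.24 kHz.
10.24 kHz ≤ fs/2 = 18.35 kHz, appears at 10.24 kHz.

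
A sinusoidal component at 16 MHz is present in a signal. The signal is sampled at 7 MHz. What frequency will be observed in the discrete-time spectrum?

2 MHz

16 MHz mod fs = 2 MHz.
2 MHz ≤ fs/2 = 3.5 MHz, appears at 2 MHz.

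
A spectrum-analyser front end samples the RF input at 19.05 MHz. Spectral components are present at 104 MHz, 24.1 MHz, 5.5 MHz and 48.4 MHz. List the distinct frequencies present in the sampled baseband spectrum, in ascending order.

fs/2 = 9.525 MHz.
104 MHz mod fs = 8.75 MHz.
8.75 MHz ≤ fs/2 = 9.525 MHz, appears at 8.75 MHz.
24.1 MHz mod fs = 5.05 MHz.
5.05 MHz ≤ fs/2 = 9.525 MHz, appears at 5.05 MHz.
5.5 MHz ≤ fs/2 = 9.525 MHz, passes unchanged.
48.4 MHz mod fs = 10.3 MHz.
10.3 MHz > fs/2 = 9.525 MHz, folds to fs − 10.3 MHz = 8.75 MHz.
Distinct values: {5.05 MHz, 5.5 MHz, 8.75 MHz}.

5.05 MHz, 5.5 MHz, 8.75 MHz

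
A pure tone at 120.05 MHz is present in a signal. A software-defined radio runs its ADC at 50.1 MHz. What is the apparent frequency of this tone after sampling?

120.05 MHz mod fs = 19.85 MHz.
19.85 MHz ≤ fs/2 = 25.05 MHz, appears at 19.85 MHz.

19.85 MHz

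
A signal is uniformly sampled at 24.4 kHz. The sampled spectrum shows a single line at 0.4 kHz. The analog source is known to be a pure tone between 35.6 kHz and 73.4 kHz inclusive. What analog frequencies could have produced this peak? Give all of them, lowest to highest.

Frequencies that alias to 0.4 kHz are k·fs ± 0.4 kHz for integer k ≥ 0.
k=0: 0.4 kHz.
k=1: 24 kHz, 24.8 kHz.
k=2: 48.4 kHz, 49.2 kHz.
k=3: 72.8 kHz, 73.6 kHz.
k=4: 97.2 kHz, 98 kHz.
Within [35.6 kHz, 73.4 kHz]: 48.4 kHz, 49.2 kHz, 72.8 kHz.

48.4 kHz, 49.2 kHz, 72.8 kHz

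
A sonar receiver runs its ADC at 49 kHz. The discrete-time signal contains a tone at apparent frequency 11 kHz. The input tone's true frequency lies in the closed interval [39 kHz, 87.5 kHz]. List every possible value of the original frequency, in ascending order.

60 kHz, 87 kHz

Frequencies that alias to 11 kHz are k·fs ± 11 kHz for integer k ≥ 0.
k=0: 11 kHz.
k=1: 38 kHz, 60 kHz.
k=2: 87 kHz, 109 kHz.
k=3: 136 kHz, 158 kHz.
Within [39 kHz, 87.5 kHz]: 60 kHz, 87 kHz.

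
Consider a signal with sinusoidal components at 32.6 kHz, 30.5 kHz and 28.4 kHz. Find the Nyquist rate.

65.2 kHz

Highest-frequency component: 32.6 kHz.
Nyquist rate = 2 × 32.6 kHz = 65.2 kHz.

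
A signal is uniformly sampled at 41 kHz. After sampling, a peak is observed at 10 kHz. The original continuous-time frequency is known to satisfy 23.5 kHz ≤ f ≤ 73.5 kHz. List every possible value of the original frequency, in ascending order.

31 kHz, 51 kHz, 72 kHz

Frequencies that alias to 10 kHz are k·fs ± 10 kHz for integer k ≥ 0.
k=0: 10 kHz.
k=1: 31 kHz, 51 kHz.
k=2: 72 kHz, 92 kHz.
k=3: 113 kHz, 133 kHz.
Within [23.5 kHz, 73.5 kHz]: 31 kHz, 51 kHz, 72 kHz.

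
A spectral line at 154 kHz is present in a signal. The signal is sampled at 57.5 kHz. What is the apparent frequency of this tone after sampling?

18.5 kHz

154 kHz mod fs = 39 kHz.
39 kHz > fs/2 = 28.75 kHz, folds to fs − 39 kHz = 18.5 kHz.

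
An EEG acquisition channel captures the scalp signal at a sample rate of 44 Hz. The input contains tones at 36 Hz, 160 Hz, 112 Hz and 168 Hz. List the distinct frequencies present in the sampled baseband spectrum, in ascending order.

8 Hz, 16 Hz, 20 Hz

fs/2 = 22 Hz.
36 Hz > fs/2 = 22 Hz, folds to fs − 36 Hz = 8 Hz.
160 Hz mod fs = 28 Hz.
28 Hz > fs/2 = 22 Hz, folds to fs − 28 Hz = 16 Hz.
112 Hz mod fs = 24 Hz.
24 Hz > fs/2 = 22 Hz, folds to fs − 24 Hz = 20 Hz.
168 Hz mod fs = 36 Hz.
36 Hz > fs/2 = 22 Hz, folds to fs − 36 Hz = 8 Hz.
Distinct values: {8 Hz, 16 Hz, 20 Hz}.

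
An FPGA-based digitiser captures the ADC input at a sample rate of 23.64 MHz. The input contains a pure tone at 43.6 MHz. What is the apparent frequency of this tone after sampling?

43.6 MHz mod fs = 19.96 MHz.
19.96 MHz > fs/2 = 11.82 MHz, folds to fs − 19.96 MHz = 3.68 MHz.

3.68 MHz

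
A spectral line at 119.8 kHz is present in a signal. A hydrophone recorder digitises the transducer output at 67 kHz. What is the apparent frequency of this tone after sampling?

119.8 kHz mod fs = 52.8 kHz.
52.8 kHz > fs/2 = 33.5 kHz, folds to fs − 52.8 kHz = 14.2 kHz.

14.2 kHz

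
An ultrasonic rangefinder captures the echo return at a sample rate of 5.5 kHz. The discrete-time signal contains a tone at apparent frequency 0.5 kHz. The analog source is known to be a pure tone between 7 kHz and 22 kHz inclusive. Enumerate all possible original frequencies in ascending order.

10.5 kHz, 11.5 kHz, 16 kHz, 17 kHz, 21.5 kHz

Frequencies that alias to 0.5 kHz are k·fs ± 0.5 kHz for integer k ≥ 0.
k=0: 0.5 kHz.
k=1: 5 kHz, 6 kHz.
k=2: 10.5 kHz, 11.5 kHz.
k=3: 16 kHz, 17 kHz.
k=4: 21.5 kHz, 22.5 kHz.
k=5: 27 kHz, 28 kHz.
Within [7 kHz, 22 kHz]: 10.5 kHz, 11.5 kHz, 16 kHz, 17 kHz, 21.5 kHz.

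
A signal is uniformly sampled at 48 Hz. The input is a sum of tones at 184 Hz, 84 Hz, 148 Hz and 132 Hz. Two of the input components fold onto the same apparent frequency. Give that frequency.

12 Hz

fs/2 = 24 Hz.
184 Hz mod fs = 40 Hz.
40 Hz > fs/2 = 24 Hz, folds to fs − 40 Hz = 8 Hz.
84 Hz mod fs = 36 Hz.
36 Hz > fs/2 = 24 Hz, folds to fs − 36 Hz = 12 Hz.
148 Hz mod fs = 4 Hz.
4 Hz ≤ fs/2 = 24 Hz, appears at 4 Hz.
132 Hz mod fs = 36 Hz.
36 Hz > fs/2 = 24 Hz, folds to fs − 36 Hz = 12 Hz.
84 Hz and 132 Hz both map to 12 Hz.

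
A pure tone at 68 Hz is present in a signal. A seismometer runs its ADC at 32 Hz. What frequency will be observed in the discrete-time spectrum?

4 Hz

68 Hz mod fs = 4 Hz.
4 Hz ≤ fs/2 = 16 Hz, appears at 4 Hz.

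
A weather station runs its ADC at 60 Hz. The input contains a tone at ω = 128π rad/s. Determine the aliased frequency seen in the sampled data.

4 Hz

ω = 128π rad/s → f = ω/(2π) = 64 Hz.
64 Hz mod fs = 4 Hz.
4 Hz ≤ fs/2 = 30 Hz, appears at 4 Hz.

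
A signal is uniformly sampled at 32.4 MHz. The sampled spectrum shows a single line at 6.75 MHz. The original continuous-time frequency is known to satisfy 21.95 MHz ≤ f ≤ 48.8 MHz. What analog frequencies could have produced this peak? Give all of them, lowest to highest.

Frequencies that alias to 6.75 MHz are k·fs ± 6.75 MHz for integer k ≥ 0.
k=0: 6.75 MHz.
k=1: 25.65 MHz, 39.15 MHz.
k=2: 58.05 MHz, 71.55 MHz.
Within [21.95 MHz, 48.8 MHz]: 25.65 MHz, 39.15 MHz.

25.65 MHz, 39.15 MHz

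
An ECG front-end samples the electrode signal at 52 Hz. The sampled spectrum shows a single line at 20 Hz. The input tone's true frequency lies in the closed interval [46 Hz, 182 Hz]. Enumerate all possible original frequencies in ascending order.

Frequencies that alias to 20 Hz are k·fs ± 20 Hz for integer k ≥ 0.
k=0: 20 Hz.
k=1: 32 Hz, 72 Hz.
k=2: 84 Hz, 124 Hz.
k=3: 136 Hz, 176 Hz.
k=4: 188 Hz, 228 Hz.
Within [46 Hz, 182 Hz]: 72 Hz, 84 Hz, 124 Hz, 136 Hz, 176 Hz.

72 Hz, 84 Hz, 124 Hz, 136 Hz, 176 Hz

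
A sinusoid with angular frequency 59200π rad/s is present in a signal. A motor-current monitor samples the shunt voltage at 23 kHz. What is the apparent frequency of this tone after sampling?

ω = 59200π rad/s → f = ω/(2π) = 29600 Hz = 29.6 kHz.
29.6 kHz mod fs = 6.6 kHz.
6.6 kHz ≤ fs/2 = 11.5 kHz, appears at 6.6 kHz.

6.6 kHz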